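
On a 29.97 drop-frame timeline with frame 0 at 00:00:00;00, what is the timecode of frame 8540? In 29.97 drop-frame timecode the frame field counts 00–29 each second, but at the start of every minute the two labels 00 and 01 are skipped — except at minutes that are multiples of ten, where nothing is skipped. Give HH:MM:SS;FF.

00:04:44;28

Ten DF minutes hold 17982 frames, so frame 8540 lies in block 0 (frames 0–17981) with 8540 frames into that block.
The block's first minute is 1800 frames and the rest 1798 each; 8540 frames reaches minute 4, so 0 × 18 + 4 × 2 = 8 labels have been skipped so far.
Adding those back, label number 8540 + 8 = 8548 at 30 labels/s is 284 s + 28 f = 0 h 4 min 44 s frame 28, i.e. 00:04:44;28.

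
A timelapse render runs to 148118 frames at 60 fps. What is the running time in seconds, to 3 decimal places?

2468.633 seconds

Running time = 148118 × 1/60 = 74059/30 s ≈ 2468.633 s.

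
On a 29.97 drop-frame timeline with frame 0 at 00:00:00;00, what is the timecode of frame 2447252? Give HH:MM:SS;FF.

Ten DF minutes hold 17982 frames, so frame 2447252 lies in block 136 (frames 2445552–2463533) with 1700 frames into that block.
The block's first minute is 1800 frames and the rest 1798 each; 1700 frames reaches minute 0, so 136 × 18 + 0 × 2 = 2448 labels have been skipped so far.
Adding those back, label number 2447252 + 2448 = 2449700 at 30 labels/s is 81656 s + 20 f = 22 h 40 min 56 s frame 20, i.e. 22:40:56;20.

22:40:56;20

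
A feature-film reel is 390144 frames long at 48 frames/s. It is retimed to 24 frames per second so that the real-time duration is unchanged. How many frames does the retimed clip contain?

195072 frames

Target frames = source frames × (target rate / source rate) = 390144 × (24)/(48) = 390144 × 1/2 = 195072.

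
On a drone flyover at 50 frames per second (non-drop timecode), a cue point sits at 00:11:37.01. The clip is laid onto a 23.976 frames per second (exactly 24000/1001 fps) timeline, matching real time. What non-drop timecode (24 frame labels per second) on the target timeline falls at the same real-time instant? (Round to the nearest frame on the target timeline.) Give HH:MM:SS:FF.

00:11:36:08

Source frame index: (0×3600 + 11×60 + 37) × 50 + 1 = 34851.
Real time: 34851 / (50) = 34851/50 s.
Target frame: (34851/50) × (24000/1001) = 16728480/1001 ≈ 16711.768 → 16712.
At 24 labels/s: frame 16712 → 00:11:36:08.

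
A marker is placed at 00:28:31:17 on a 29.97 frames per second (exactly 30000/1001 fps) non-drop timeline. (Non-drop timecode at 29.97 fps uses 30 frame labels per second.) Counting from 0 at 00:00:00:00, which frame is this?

51347

Total seconds to the label: (0 × 3600 + 28 × 60 + 31) = 1711.
Frame index = 1711 × 30 + 17 = 51347.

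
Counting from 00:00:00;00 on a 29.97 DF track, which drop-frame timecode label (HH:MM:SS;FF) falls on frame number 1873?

00:01:02;15

Ten DF minutes hold 17982 frames, so frame 1873 lies in block 0 (frames 0–17981) with 1873 frames into that block.
The block's first minute is 1800 frames and the rest 1798 each; 1873 frames reaches minute 1, so 0 × 18 + 1 × 2 = 2 labels have been skipped so far.
Adding those back, label number 1873 + 2 = 1875 at 30 labels/s is 62 s + 15 f = 0 h 1 min 2 s frame 15, i.e. 00:01:02;15.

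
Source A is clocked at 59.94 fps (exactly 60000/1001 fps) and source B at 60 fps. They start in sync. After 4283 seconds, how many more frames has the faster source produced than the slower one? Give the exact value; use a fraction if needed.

256980/1001 frames

A emits 60000/1001 × 4283 = 256980000/1001 frames; B emits 60 × 4283 = 256980.
Difference = 256980/1001 frames (≈ 256.7233); B is ahead of A.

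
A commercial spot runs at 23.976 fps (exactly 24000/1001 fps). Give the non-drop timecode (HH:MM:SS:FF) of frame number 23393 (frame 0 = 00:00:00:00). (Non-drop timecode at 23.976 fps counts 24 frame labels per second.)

23393 ÷ 24 = 974 full seconds, remainder 17 frames.
974 s = 0 h 16 min 14 s.
Timecode: 00:16:14:17.

00:16:14:17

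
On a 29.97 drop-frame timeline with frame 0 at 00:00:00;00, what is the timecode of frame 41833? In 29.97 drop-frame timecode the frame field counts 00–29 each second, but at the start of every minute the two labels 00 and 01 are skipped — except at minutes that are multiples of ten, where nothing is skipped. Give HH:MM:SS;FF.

Ten DF minutes hold 17982 frames, so frame 41833 lies in block 2 (frames 35964–53945) with 5869 frames into that block.
The block's first minute is 1800 frames and the rest 1798 each; 5869 frames reaches minute 3, so 2 × 18 + 3 × 2 = 42 labels have been skipped so far.
Adding those back, label number 41833 + 42 = 41875 at 30 labels/s is 1395 s + 25 f = 0 h 23 min 15 s frame 25, i.e. 00:23:15;25.

00:23:15;25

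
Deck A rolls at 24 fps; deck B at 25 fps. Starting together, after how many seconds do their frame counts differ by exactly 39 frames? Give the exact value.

The gap grows by |25 − 24| = 1 frame per second.
Time for a 39-frame gap: 39 ÷ (1) = 39 s.

39 seconds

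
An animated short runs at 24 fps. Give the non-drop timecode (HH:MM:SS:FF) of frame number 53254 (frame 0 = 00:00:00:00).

00:36:58:22

53254 ÷ 24 = 2218 full seconds, remainder 22 frames.
2218 s = 0 h 36 min 58 s.
Timecode: 00:36:58:22.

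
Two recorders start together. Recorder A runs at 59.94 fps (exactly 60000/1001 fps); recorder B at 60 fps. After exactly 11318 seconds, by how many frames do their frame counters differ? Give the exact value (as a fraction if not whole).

679080/1001 frames

A emits 60000/1001 × 11318 = 679080000/1001 frames; B emits 60 × 11318 = 679080.
Difference = 679080/1001 frames (≈ 678.4016); B is ahead of A.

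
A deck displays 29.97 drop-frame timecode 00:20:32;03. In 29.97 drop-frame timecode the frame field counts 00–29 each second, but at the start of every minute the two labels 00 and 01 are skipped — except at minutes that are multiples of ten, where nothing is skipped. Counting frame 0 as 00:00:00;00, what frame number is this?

36927

As if non-drop at 30 labels/s: (0 × 3600 + 20 × 60 + 32) × 30 + 3 = 36963.
Minute boundaries passed: 20; those not divisible by 10: 20 − 2 = 18; dropped labels = 2 × 18 = 36.
Actual frame index = 36963 − 36 = 36927.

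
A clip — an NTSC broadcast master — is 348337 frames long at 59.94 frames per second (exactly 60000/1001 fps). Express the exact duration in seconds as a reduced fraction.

348685337/60000 seconds

Running time = 348337 ÷ (60000/1001) = 348337 × 1001/60000 = 348685337/60000 s.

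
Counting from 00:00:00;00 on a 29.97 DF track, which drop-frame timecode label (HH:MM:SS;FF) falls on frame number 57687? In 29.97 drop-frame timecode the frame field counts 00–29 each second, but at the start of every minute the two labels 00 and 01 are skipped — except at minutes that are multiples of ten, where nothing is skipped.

00:32:04;25

Ten DF minutes hold 17982 frames, so frame 57687 lies in block 3 (frames 53946–71927) with 3741 frames into that block.
The block's first minute is 1800 frames and the rest 1798 each; 3741 frames reaches minute 2, so 3 × 18 + 2 × 2 = 58 labels have been skipped so far.
Adding those back, label number 57687 + 58 = 57745 at 30 labels/s is 1924 s + 25 f = 0 h 32 min 4 s frame 25, i.e. 00:32:04;25.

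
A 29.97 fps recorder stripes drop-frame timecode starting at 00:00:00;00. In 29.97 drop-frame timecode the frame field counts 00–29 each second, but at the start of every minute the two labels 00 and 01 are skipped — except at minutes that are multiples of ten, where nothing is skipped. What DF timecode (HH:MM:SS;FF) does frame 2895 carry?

Each 10-minute DF block holds 10 × 60 × 30 − 9 × 2 = 17982 frames. 2895 ÷ 17982 → 0 full blocks, remainder 2895.
Within the partial block the first minute is 1800 frames and each further minute 1798, so 1 further minute boundary passed. Total skipped labels = 18 × 0 + 2 × 1 = 2.
Non-drop label index = 2895 + 2 = 2897; at 30 labels/s that is 00:01:36:17, i.e. DF 00:01:36;17.

00:01:36;17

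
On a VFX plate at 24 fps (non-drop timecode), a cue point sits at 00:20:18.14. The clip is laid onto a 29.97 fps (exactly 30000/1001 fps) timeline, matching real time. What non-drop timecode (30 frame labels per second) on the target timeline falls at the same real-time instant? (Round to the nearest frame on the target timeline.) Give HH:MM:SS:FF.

Source frame index: (0×3600 + 20×60 + 18) × 24 + 14 = 29246.
Real time: 29246 / (24) = 14623/12 s.
Target frame: (14623/12) × (30000/1001) = 5222500/143 ≈ 36520.979 → 36521.
At 30 labels/s: frame 36521 → 00:20:17:11.

00:20:17:11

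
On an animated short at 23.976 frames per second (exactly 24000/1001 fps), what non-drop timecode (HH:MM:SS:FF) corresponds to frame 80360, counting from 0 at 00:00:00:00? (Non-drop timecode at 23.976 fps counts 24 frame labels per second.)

80360 ÷ 24 = 3348 full seconds, remainder 8 frames.
3348 s = 0 h 55 min 48 s.
Timecode: 00:55:48:08.

00:55:48:08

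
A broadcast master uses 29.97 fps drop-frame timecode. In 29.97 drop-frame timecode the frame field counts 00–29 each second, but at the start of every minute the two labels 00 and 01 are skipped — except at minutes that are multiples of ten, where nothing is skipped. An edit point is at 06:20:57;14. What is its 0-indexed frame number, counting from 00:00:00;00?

As if non-drop at 30 labels/s: (6 × 3600 + 20 × 60 + 57) × 30 + 14 = 685724.
Minute boundaries passed: 380; those not divisible by 10: 380 − 38 = 342; dropped labels = 2 × 342 = 684.
Actual frame index = 685724 − 684 = 685040.

685040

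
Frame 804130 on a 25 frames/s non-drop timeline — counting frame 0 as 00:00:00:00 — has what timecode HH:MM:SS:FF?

804130 ÷ 25 = 32165 full seconds, remainder 5 frames.
32165 s = 8 h 56 min 5 s.
Timecode: 08:56:05:05.

08:56:05:05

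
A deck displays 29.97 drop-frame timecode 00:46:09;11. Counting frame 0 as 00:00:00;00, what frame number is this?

82997

Complete 10-minute blocks: 4, each 17982 frames → 71928.
Remaining 6 whole minutes in the current block: 1800 + 5 × 1798 = 10790 frames.
Within the current minute: 9 × 30 + 11 − 2 = 279 (labels ;00/;01 skipped at this minute). Total = 71928 + 10790 + 279 = 82997.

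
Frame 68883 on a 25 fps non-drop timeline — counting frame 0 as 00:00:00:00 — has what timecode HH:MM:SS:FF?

68883 ÷ 25 = 2755 full seconds, remainder 8 frames.
2755 s = 0 h 45 min 55 s.
Timecode: 00:45:55:08.

00:45:55:08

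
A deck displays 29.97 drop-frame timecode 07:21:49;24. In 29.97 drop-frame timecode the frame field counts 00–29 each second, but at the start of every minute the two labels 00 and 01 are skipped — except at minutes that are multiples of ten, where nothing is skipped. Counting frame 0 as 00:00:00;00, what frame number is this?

794500

As if non-drop at 30 labels/s: (7 × 3600 + 21 × 60 + 49) × 30 + 24 = 795294.
Minute boundaries passed: 441; those not divisible by 10: 441 − 44 = 397; dropped labels = 2 × 397 = 794.
Actual frame index = 795294 − 794 = 794500.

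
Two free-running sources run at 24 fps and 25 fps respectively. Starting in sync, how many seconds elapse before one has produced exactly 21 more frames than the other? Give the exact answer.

The gap grows by |25 − 24| = 1 frame per second.
Time for a 21-frame gap: 21 ÷ (1) = 21 s.

21 seconds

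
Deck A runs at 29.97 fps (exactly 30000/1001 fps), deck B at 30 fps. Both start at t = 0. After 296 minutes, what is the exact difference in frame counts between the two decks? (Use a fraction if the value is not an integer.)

532800/1001 frames

296 min = 17760 s.
A emits 30000/1001 × 17760 = 532800000/1001 frames; B emits 30 × 17760 = 532800.
Difference = 532800/1001 frames (≈ 532.2677); B is ahead of A.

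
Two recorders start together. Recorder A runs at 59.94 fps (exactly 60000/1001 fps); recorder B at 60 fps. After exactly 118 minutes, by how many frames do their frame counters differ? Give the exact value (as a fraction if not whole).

424800/1001 frames

118 min = 7080 s.
A emits 60000/1001 × 7080 = 424800000/1001 frames; B emits 60 × 7080 = 424800.
Difference = 424800/1001 frames (≈ 424.3756); B is ahead of A.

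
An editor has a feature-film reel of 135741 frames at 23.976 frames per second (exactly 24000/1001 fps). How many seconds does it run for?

Running time = 135741 / (24000/1001) = 5661.530875 s.

5661.530875 seconds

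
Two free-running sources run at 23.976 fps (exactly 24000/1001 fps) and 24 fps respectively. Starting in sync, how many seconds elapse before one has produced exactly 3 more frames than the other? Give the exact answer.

125.125 seconds

The gap grows by |24 − 24000/1001| = 24/1001 frames per second.
Time for a 3-frame gap: 3 ÷ (24/1001) = 125.125 s.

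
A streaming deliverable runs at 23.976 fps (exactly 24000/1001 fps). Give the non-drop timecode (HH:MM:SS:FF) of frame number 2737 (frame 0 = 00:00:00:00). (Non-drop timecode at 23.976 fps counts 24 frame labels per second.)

00:01:54:01

2737 ÷ 24 = 114 full seconds, remainder 1 frame.
114 s = 0 h 1 min 54 s.
Timecode: 00:01:54:01.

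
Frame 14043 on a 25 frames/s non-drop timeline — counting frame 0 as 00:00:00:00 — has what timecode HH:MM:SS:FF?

00:09:21:18

14043 ÷ 25 = 561 full seconds, remainder 18 frames.
561 s = 0 h 9 min 21 s.
Timecode: 00:09:21:18.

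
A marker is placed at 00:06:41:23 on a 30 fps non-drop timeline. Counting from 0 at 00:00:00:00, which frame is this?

frame 12053

Total seconds to the label: (0 × 3600 + 6 × 60 + 41) = 401.
Frame index = 401 × 30 + 23 = 12053.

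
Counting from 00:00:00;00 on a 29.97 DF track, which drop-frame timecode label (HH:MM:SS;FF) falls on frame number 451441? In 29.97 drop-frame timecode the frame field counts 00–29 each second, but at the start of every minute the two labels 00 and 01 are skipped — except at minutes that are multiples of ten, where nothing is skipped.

Each 10-minute DF block holds 10 × 60 × 30 − 9 × 2 = 17982 frames. 451441 ÷ 17982 → 25 full blocks, remainder 1891.
Within the partial block the first minute is 1800 frames and each further minute 1798, so 1 further minute boundary passed. Total skipped labels = 18 × 25 + 2 × 1 = 452.
Non-drop label index = 451441 + 452 = 451893; at 30 labels/s that is 04:11:03:03, i.e. DF 04:11:03;03.

04:11:03;03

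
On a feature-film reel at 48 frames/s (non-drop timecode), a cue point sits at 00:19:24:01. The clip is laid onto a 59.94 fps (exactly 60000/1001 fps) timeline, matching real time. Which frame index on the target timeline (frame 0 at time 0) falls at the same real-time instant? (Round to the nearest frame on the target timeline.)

frame 69771

Source frame index: (0×3600 + 19×60 + 24) × 48 + 1 = 55873.
Real time: 55873 / (48) = 55873/48 s.
Target frame: (55873/48) × (60000/1001) = 69841250/1001 ≈ 69771.479 → 69771.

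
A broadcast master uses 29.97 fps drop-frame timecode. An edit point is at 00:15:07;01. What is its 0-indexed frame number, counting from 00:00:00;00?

Complete 10-minute blocks: 1, each 17982 frames → 17982.
Remaining 5 whole minutes in the current block: 1800 + 4 × 1798 = 8992 frames.
Within the current minute: 7 × 30 + 1 − 2 = 209 (labels ;00/;01 skipped at this minute). Total = 17982 + 8992 + 209 = 27183.

27183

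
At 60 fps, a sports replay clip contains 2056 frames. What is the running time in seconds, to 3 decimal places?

Running time = 2056 × 1/60 = 514/15 s ≈ 34.267 s.

34.267 seconds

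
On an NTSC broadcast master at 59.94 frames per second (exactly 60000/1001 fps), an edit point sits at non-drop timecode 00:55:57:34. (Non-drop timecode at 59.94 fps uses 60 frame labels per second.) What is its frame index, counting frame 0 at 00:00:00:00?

Total seconds to the label: (0 × 3600 + 55 × 60 + 57) = 3357.
Frame index = 3357 × 60 + 34 = 201454.

frame 201454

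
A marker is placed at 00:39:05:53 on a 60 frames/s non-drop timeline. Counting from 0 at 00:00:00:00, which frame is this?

140753

Total seconds to the label: (0 × 3600 + 39 × 60 + 5) = 2345.
Frame index = 2345 × 60 + 53 = 140753.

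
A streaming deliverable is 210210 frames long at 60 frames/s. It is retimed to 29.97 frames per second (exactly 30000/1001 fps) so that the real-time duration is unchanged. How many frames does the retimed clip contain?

Target frames = source frames × (target rate / source rate) = 210210 × (30000/1001)/(60) = 210210 × 500/1001 = 105000.

105000 frames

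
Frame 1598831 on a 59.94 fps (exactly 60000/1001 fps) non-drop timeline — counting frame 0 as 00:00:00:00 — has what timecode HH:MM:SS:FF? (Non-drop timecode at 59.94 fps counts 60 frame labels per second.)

07:24:07:11

1598831 ÷ 60 = 26647 full seconds, remainder 11 frames.
26647 s = 7 h 24 min 7 s.
Timecode: 07:24:07:11.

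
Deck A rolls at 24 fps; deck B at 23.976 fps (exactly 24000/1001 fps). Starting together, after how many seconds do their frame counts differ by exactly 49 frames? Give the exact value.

The gap grows by |24000/1001 − 24| = 24/1001 frames per second.
Time for a 49-frame gap: 49 ÷ (24/1001) = 49049/24 s.

49049/24 seconds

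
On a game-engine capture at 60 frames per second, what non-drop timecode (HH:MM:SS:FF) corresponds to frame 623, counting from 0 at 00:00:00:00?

623 ÷ 60 = 10 full seconds, remainder 23 frames.
10 s = 0 h 0 min 10 s.
Timecode: 00:00:10:23.

00:00:10:23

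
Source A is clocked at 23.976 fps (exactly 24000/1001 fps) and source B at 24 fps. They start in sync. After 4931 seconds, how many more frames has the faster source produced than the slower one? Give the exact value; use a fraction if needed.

118344/1001 frames

A emits 24000/1001 × 4931 = 118344000/1001 frames; B emits 24 × 4931 = 118344.
Difference = 118344/1001 frames (≈ 118.2258); B is ahead of A.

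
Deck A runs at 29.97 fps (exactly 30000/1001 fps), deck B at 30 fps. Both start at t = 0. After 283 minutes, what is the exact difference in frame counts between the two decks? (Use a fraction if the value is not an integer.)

509400/1001 frames

283 min = 16980 s.
A emits 30000/1001 × 16980 = 509400000/1001 frames; B emits 30 × 16980 = 509400.
Difference = 509400/1001 frames (≈ 508.8911); B is ahead of A.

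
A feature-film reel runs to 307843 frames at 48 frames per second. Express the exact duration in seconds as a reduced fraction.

Running time = 307843 ÷ (48) = 307843 × 1/48 = 307843/48 s.

307843/48 seconds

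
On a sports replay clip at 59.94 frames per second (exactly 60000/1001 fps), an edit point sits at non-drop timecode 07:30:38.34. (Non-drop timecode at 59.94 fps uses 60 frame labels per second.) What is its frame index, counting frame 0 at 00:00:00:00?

Total seconds to the label: (7 × 3600 + 30 × 60 + 38) = 27038.
Frame index = 27038 × 60 + 34 = 1622314.

1622314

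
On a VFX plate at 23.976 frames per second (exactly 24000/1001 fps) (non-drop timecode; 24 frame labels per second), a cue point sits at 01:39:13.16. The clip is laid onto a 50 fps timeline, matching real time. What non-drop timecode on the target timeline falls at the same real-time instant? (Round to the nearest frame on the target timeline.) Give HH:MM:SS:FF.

Source frame index: (1×3600 + 39×60 + 13) × 24 + 16 = 142888.
Real time: 142888 / (24000/1001) = 17878861/3000 s.
Target frame: (17878861/3000) × (50) = 17878861/60 ≈ 297981.017 → 297981.
At 50 labels/s: frame 297981 → 01:39:19:31.

01:39:19:31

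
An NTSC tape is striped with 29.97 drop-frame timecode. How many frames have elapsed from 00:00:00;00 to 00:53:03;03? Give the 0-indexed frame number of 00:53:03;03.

95397

As if non-drop at 30 labels/s: (0 × 3600 + 53 × 60 + 3) × 30 + 3 = 95493.
Minute boundaries passed: 53; those not divisible by 10: 53 − 5 = 48; dropped labels = 2 × 48 = 96.
Actual frame index = 95493 − 96 = 95397.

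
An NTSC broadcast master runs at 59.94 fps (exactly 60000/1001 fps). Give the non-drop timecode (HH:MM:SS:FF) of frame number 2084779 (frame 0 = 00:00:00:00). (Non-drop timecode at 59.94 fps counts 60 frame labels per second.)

2084779 ÷ 60 = 34746 full seconds, remainder 19 frames.
34746 s = 9 h 39 min 6 s.
Timecode: 09:39:06:19.

09:39:06:19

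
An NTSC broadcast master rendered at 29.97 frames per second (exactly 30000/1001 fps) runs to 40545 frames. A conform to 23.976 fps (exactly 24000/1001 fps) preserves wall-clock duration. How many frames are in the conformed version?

32436 frames

Target frames = source frames × (target rate / source rate) = 40545 × (24000/1001)/(30000/1001) = 40545 × 4/5 = 32436.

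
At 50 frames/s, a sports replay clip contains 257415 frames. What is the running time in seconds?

Running time = 257415 / (50) = 5148.3 s.

5148.3 seconds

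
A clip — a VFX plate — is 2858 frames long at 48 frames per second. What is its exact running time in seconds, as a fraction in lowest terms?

1429/24 seconds

Running time = 2858 ÷ (48) = 2858 × 1/48 = 1429/24 s.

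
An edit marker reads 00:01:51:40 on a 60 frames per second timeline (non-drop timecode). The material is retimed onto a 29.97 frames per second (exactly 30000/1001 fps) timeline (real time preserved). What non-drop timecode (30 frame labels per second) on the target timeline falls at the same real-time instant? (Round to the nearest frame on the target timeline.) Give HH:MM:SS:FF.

Source frame index: (0×3600 + 1×60 + 51) × 60 + 40 = 6700.
Real time: 6700 / (60) = 335/3 s.
Target frame: (335/3) × (30000/1001) = 3350000/1001 ≈ 3346.653 → 3347.
At 30 labels/s: frame 3347 → 00:01:51:17.

00:01:51:17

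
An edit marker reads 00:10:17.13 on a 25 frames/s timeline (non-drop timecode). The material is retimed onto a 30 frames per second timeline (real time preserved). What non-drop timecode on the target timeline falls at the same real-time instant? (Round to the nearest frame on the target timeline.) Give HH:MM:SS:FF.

00:10:17:16

Source frame index: (0×3600 + 10×60 + 17) × 25 + 13 = 15438.
Real time: 15438 / (25) = 15438/25 s.
Target frame: (15438/25) × (30) = 92628/5 ≈ 18525.600 → 18526.
At 30 labels/s: frame 18526 → 00:10:17:16.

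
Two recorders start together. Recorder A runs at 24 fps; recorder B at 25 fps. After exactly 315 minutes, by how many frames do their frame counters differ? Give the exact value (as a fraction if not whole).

315 min = 18900 s.
A emits 24 × 18900 = 453600 frames; B emits 25 × 18900 = 472500.
Difference = 18900 frames; B is ahead of A.

18900 frames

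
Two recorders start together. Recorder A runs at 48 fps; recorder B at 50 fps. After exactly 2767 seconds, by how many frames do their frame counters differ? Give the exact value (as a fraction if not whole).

A emits 48 × 2767 = 132816 frames; B emits 50 × 2767 = 138350.
Difference = 5534 frames; B is ahead of A.

5534 frames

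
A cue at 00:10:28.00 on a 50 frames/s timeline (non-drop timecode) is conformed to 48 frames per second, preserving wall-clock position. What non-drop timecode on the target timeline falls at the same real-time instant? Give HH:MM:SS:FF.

00:10:28:00

Source frame index: (0×3600 + 10×60 + 28) × 50 + 0 = 31400.
Real time: 31400 / (50) = 628 s.
Target frame: (628) × (48) = 30144.
At 48 labels/s: frame 30144 → 00:10:28:00.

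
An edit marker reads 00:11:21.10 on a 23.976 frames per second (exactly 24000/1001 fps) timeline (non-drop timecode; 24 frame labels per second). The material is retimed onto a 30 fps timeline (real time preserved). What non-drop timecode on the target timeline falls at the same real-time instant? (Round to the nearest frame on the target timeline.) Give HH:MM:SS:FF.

Source frame index: (0×3600 + 11×60 + 21) × 24 + 10 = 16354.
Real time: 16354 / (24000/1001) = 8185177/12000 s.
Target frame: (8185177/12000) × (30) = 8185177/400 ≈ 20462.943 → 20463.
At 30 labels/s: frame 20463 → 00:11:22:03.

00:11:22:03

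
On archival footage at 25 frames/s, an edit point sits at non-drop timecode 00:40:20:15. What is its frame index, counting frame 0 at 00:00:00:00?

Total seconds to the label: (0 × 3600 + 40 × 60 + 20) = 2420.
Frame index = 2420 × 25 + 15 = 60515.

60515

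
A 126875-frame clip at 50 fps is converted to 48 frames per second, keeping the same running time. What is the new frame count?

Target frames = source frames × (target rate / source rate) = 126875 × (48)/(50) = 126875 × 24/25 = 121800.

121800 frames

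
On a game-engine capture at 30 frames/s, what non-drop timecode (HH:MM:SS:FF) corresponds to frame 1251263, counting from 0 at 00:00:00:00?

11:35:08:23

1251263 ÷ 30 = 41708 full seconds, remainder 23 frames.
41708 s = 11 h 35 min 8 s.
Timecode: 11:35:08:23.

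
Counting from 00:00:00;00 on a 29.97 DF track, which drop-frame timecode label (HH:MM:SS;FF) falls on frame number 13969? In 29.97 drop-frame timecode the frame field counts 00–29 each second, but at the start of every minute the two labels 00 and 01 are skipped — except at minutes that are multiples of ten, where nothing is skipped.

Ten DF minutes hold 17982 frames, so frame 13969 lies in block 0 (frames 0–17981) with 13969 frames into that block.
The block's first minute is 1800 frames and the rest 1798 each; 13969 frames reaches minute 7, so 0 × 18 + 7 × 2 = 14 labels have been skipped so far.
Adding those back, label number 13969 + 14 = 13983 at 30 labels/s is 466 s + 3 f = 0 h 7 min 46 s frame 3, i.e. 00:07:46;03.

00:07:46;03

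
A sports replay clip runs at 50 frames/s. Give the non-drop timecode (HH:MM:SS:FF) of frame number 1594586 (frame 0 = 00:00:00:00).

08:51:31:36

1594586 ÷ 50 = 31891 full seconds, remainder 36 frames.
31891 s = 8 h 51 min 31 s.
Timecode: 08:51:31:36.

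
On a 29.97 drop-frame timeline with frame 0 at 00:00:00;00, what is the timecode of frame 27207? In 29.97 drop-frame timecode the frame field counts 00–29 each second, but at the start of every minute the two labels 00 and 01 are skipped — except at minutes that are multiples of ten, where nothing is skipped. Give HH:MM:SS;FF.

Each 10-minute DF block holds 10 × 60 × 30 − 9 × 2 = 17982 frames. 27207 ÷ 17982 → 1 full block, remainder 9225.
Within the partial block the first minute is 1800 frames and each further minute 1798, so 5 further minute boundaries passed. Total skipped labels = 18 × 1 + 2 × 5 = 28.
Non-drop label index = 27207 + 28 = 27235; at 30 labels/s that is 00:15:07:25, i.e. DF 00:15:07;25.

00:15:07;25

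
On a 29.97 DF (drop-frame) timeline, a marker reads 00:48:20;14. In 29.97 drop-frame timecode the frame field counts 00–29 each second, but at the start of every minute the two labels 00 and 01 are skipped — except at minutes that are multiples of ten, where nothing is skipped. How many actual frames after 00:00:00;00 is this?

Complete 10-minute blocks: 4, each 17982 frames → 71928.
Remaining 8 whole minutes in the current block: 1800 + 7 × 1798 = 14386 frames.
Within the current minute: 20 × 30 + 14 − 2 = 612 (labels ;00/;01 skipped at this minute). Total = 71928 + 14386 + 612 = 86926.

86926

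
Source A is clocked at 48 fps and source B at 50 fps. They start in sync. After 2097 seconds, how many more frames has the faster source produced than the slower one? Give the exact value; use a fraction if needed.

4194 frames

A emits 48 × 2097 = 100656 frames; B emits 50 × 2097 = 104850.
Difference = 4194 frames; B is ahead of A.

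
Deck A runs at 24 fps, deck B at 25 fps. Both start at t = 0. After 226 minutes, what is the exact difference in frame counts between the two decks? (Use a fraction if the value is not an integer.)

13560 frames

226 min = 13560 s.
A emits 24 × 13560 = 325440 frames; B emits 25 × 13560 = 339000.
Difference = 13560 frames; B is ahead of A.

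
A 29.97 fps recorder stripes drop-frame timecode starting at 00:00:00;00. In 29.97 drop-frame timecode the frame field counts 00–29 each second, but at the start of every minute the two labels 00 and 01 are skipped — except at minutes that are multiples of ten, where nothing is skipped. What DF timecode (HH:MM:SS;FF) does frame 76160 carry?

00:42:21;06

Ten DF minutes hold 17982 frames, so frame 76160 lies in block 4 (frames 71928–89909) with 4232 frames into that block.
The block's first minute is 1800 frames and the rest 1798 each; 4232 frames reaches minute 2, so 4 × 18 + 2 × 2 = 76 labels have been skipped so far.
Adding those back, label number 76160 + 76 = 76236 at 30 labels/s is 2541 s + 6 f = 0 h 42 min 21 s frame 6, i.e. 00:42:21;06.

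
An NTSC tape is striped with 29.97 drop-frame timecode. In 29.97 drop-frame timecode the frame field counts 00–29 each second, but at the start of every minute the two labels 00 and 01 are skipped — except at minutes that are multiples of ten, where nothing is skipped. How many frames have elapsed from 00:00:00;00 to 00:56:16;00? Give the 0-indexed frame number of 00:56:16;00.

As if non-drop at 30 labels/s: (0 × 3600 + 56 × 60 + 16) × 30 + 0 = 101280.
Minute boundaries passed: 56; those not divisible by 10: 56 − 5 = 51; dropped labels = 2 × 51 = 102.
Actual frame index = 101280 − 102 = 101178.

101178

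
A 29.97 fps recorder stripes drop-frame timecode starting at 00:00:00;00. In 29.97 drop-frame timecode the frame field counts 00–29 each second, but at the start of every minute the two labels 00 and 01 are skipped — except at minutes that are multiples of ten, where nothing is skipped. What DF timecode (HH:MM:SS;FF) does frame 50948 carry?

Each 10-minute DF block holds 10 × 60 × 30 − 9 × 2 = 17982 frames. 50948 ÷ 17982 → 2 full blocks, remainder 14984.
Within the partial block the first minute is 1800 frames and each further minute 1798, so 8 further minute boundaries passed. Total skipped labels = 18 × 2 + 2 × 8 = 52.
Non-drop label index = 50948 + 52 = 51000; at 30 labels/s that is 00:28:20:00, i.e. DF 00:28:20;00.

00:28:20;00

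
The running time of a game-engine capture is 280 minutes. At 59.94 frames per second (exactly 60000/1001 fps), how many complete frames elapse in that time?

280 min = 16800 s.
Frames = 16800 × 60000/1001 = 144000000/143 ≈ 1006993.0070.
Complete frames: 1006993.

1006993 frames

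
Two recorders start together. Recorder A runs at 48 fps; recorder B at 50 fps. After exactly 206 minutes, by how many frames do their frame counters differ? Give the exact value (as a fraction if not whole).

206 min = 12360 s.
A emits 48 × 12360 = 593280 frames; B emits 50 × 12360 = 618000.
Difference = 24720 frames; B is ahead of A.

24720 frames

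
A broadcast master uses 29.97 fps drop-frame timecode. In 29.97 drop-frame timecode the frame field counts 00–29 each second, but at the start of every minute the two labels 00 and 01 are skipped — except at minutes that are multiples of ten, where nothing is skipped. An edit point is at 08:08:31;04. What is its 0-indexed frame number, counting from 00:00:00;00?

As if non-drop at 30 labels/s: (8 × 3600 + 8 × 60 + 31) × 30 + 4 = 879334.
Minute boundaries passed: 488; those not divisible by 10: 488 − 48 = 440; dropped labels = 2 × 440 = 880.
Actual frame index = 879334 − 880 = 878454.

878454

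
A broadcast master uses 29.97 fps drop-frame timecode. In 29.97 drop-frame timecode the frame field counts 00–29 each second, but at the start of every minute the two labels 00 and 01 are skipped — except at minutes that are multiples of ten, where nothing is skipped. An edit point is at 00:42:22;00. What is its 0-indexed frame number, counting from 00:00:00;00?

76184

Complete 10-minute blocks: 4, each 17982 frames → 71928.
Remaining 2 whole minutes in the current block: 1800 + 1 × 1798 = 3598 frames.
Within the current minute: 22 × 30 + 0 − 2 = 658 (labels ;00/;01 skipped at this minute). Total = 71928 + 3598 + 658 = 76184.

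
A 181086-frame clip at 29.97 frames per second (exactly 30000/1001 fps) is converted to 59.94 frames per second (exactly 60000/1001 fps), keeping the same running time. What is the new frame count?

362172 frames

Frames at target rate = 181086 × (60000/1001) / (30000/1001) = 362172.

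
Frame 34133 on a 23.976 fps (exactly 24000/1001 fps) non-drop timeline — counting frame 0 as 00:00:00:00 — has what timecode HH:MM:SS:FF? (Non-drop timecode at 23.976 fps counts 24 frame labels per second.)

00:23:42:05

34133 ÷ 24 = 1422 full seconds, remainder 5 frames.
1422 s = 0 h 23 min 42 s.
Timecode: 00:23:42:05.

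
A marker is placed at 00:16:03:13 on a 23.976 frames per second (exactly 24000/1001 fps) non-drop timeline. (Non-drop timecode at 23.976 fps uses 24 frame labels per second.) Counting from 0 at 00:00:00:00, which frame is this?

23125

Total seconds to the label: (0 × 3600 + 16 × 60 + 3) = 963.
Frame index = 963 × 24 + 13 = 23125.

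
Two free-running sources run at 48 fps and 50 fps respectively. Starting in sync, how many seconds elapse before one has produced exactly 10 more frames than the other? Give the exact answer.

5 seconds

The gap grows by |50 − 48| = 2 frames per second.
Time for a 10-frame gap: 10 ÷ (2) = 5 s.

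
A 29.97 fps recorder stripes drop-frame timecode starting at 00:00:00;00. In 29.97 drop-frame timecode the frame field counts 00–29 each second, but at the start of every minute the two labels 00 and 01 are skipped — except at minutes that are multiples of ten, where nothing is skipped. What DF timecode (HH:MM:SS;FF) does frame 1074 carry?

00:00:35;24

Ten DF minutes hold 17982 frames, so frame 1074 lies in block 0 (frames 0–17981) with 1074 frames into that block.
The block's first minute is 1800 frames and the rest 1798 each; 1074 frames reaches minute 0, so 0 × 18 + 0 × 2 = 0 labels have been skipped so far.
Adding those back, label number 1074 + 0 = 1074 at 30 labels/s is 35 s + 24 f = 0 h 0 min 35 s frame 24, i.e. 00:00:35;24.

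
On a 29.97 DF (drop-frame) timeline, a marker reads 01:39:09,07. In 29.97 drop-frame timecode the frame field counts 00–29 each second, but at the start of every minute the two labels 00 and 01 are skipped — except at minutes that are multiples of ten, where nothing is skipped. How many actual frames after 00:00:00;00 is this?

178297

As if non-drop at 30 labels/s: (1 × 3600 + 39 × 60 + 9) × 30 + 7 = 178477.
Minute boundaries passed: 99; those not divisible by 10: 99 − 9 = 90; dropped labels = 2 × 90 = 180.
Actual frame index = 178477 − 180 = 178297.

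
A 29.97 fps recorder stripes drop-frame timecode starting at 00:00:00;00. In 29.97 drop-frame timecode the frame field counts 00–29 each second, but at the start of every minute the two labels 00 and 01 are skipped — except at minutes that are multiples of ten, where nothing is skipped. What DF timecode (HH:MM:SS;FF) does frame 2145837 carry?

Ten DF minutes hold 17982 frames, so frame 2145837 lies in block 119 (frames 2139858–2157839) with 5979 frames into that block.
The block's first minute is 1800 frames and the rest 1798 each; 5979 frames reaches minute 3, so 119 × 18 + 3 × 2 = 2148 labels have been skipped so far.
Adding those back, label number 2145837 + 2148 = 2147985 at 30 labels/s is 71599 s + 15 f = 19 h 53 min 19 s frame 15, i.e. 19:53:19;15.

19:53:19;15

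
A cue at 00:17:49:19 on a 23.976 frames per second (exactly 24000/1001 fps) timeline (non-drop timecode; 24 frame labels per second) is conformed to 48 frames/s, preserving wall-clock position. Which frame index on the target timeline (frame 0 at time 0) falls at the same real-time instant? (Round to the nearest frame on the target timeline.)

frame 51401

Source frame index: (0×3600 + 17×60 + 49) × 24 + 19 = 25675.
Real time: 25675 / (24000/1001) = 1028027/960 s.
Target frame: (1028027/960) × (48) = 1028027/20 ≈ 51401.350 → 51401.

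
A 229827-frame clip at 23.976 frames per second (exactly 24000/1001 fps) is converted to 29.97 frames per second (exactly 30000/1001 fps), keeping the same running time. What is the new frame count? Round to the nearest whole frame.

Frames at target rate = 229827 × (30000/1001) / (24000/1001) = 1149135/4 ≈ 287283.750.
Nearest whole frame: 287284.

287284 frames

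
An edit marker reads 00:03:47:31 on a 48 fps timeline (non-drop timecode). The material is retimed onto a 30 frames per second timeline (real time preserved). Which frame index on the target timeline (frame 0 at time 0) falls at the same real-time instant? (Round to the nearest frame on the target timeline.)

frame 6829

Source frame index: (0×3600 + 3×60 + 47) × 48 + 31 = 10927.
Real time: 10927 / (48) = 10927/48 s.
Target frame: (10927/48) × (30) = 54635/8 ≈ 6829.375 → 6829.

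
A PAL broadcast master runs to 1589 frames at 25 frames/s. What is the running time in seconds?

63.56 seconds

Running time = 1589 / (25) = 63.56 s.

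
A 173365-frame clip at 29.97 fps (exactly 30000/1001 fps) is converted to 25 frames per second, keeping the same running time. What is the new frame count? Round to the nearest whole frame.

Frames at target rate = 173365 × (25) / (30000/1001) = 34707673/240 ≈ 144615.304.
Nearest whole frame: 144615.

144615 frames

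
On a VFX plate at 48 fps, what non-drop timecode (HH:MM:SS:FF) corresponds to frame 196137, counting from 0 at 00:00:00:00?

01:08:06:09

196137 ÷ 48 = 4086 full seconds, remainder 9 frames.
4086 s = 1 h 8 min 6 s.
Timecode: 01:08:06:09.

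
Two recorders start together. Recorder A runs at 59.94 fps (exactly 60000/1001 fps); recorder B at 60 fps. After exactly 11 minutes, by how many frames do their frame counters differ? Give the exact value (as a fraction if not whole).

3600/91 frames

11 min = 660 s.
A emits 60000/1001 × 660 = 3600000/91 frames; B emits 60 × 660 = 39600.
Difference = 3600/91 frames (≈ 39.5604); B is ahead of A.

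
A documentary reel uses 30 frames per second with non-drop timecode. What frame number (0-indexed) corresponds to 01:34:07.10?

Total seconds to the label: (1 × 3600 + 34 × 60 + 7) = 5647.
Frame index = 5647 × 30 + 10 = 169420.

169420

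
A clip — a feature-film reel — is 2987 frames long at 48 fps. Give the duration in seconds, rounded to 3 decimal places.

62.229 seconds

Running time = 2987 × 1/48 = 2987/48 s ≈ 62.229 s.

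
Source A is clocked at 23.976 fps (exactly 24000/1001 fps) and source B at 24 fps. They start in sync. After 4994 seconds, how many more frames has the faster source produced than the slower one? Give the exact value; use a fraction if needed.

A emits 24000/1001 × 4994 = 10896000/91 frames; B emits 24 × 4994 = 119856.
Difference = 10896/91 frames (≈ 119.7363); B is ahead of A.

10896/91 frames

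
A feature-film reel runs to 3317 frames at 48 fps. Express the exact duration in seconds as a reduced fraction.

3317/48 seconds

Running time = 3317 ÷ (48) = 3317 × 1/48 = 3317/48 s.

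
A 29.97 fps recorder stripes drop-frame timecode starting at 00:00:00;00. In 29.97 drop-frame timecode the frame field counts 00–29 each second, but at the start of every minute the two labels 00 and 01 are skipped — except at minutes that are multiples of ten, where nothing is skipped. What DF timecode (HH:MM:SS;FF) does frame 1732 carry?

Each 10-minute DF block holds 10 × 60 × 30 − 9 × 2 = 17982 frames. 1732 ÷ 17982 → 0 full blocks, remainder 1732.
Within the partial block the first minute is 1800 frames and each further minute 1798, so 0 further minute boundaries passed. Total skipped labels = 18 × 0 + 2 × 0 = 0.
Non-drop label index = 1732 + 0 = 1732; at 30 labels/s that is 00:00:57:22, i.e. DF 00:00:57;22.

00:00:57;22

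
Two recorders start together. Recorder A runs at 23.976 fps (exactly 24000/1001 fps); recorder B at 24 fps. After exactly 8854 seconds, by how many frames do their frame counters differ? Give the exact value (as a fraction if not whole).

212496/1001 frames

A emits 24000/1001 × 8854 = 212496000/1001 frames; B emits 24 × 8854 = 212496.
Difference = 212496/1001 frames (≈ 212.2837); B is ahead of A.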